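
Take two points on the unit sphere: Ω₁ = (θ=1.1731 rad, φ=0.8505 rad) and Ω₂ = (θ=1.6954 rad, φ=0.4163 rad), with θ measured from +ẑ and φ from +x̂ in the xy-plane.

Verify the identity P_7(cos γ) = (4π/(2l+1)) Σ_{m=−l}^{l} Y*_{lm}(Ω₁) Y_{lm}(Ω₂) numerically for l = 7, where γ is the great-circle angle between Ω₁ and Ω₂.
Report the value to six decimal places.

-0.166211

Summing Y*_{l m}(θ₁,φ₁)·Y_{l m}(θ₂,φ₂) over m ∈ [−7, 7]; prefactor 4π/(2·7+1) = 0.837758:
  term(m=-7) = -0.133366+0.013677i   from Y*(Ω₁)=+0.267875-0.091660i, Y(Ω₂)=-0.461325-0.106797i
  term(m=-6) = +0.084887-0.050468i   from Y*(Ω₁)=+0.169440-0.411491i, Y(Ω₂)=+0.177496+0.133203i
  term(m=-5) = +0.036990-0.054044i   from Y*(Ω₁)=-0.103057-0.208065i, Y(Ω₂)=+0.137867+0.246067i
  term(m=-4) = +0.008818-0.052628i   from Y*(Ω₁)=+0.208353+0.055517i, Y(Ω₂)=-0.023328-0.246373i
  term(m=-3) = -0.018422-0.067034i   from Y*(Ω₁)=+0.265274-0.177652i, Y(Ω₂)=+0.068888-0.206563i
  term(m=-2) = -0.014592-0.017240i   from Y*(Ω₁)=-0.011487+0.087721i, Y(Ω₂)=-0.171802+0.188837i
  term(m=-1) = -0.057071-0.026465i   from Y*(Ω₁)=+0.215984+0.246110i, Y(Ω₂)=-0.175713+0.077690i
  term(m=+0) = -0.012885-0.000000i   from Y*(Ω₁)=-0.050114-0.000000i, Y(Ω₂)=+0.257126+0.000000i
  term(m=+1) = -0.057071+0.026465i   from Y*(Ω₁)=-0.215984+0.246110i, Y(Ω₂)=+0.175713+0.077690i
  term(m=+2) = -0.014592+0.017240i   from Y*(Ω₁)=-0.011487-0.087721i, Y(Ω₂)=-0.171802-0.188837i
  term(m=+3) = -0.018422+0.067034i   from Y*(Ω₁)=-0.265274-0.177652i, Y(Ω₂)=-0.068888-0.206563i
  term(m=+4) = +0.008818+0.052628i   from Y*(Ω₁)=+0.208353-0.055517i, Y(Ω₂)=-0.023328+0.246373i
  term(m=+5) = +0.036990+0.054044i   from Y*(Ω₁)=+0.103057-0.208065i, Y(Ω₂)=-0.137867+0.246067i
  term(m=+6) = +0.084887+0.050468i   from Y*(Ω₁)=+0.169440+0.411491i, Y(Ω₂)=+0.177496-0.133203i
  term(m=+7) = -0.133366-0.013677i   from Y*(Ω₁)=-0.267875-0.091660i, Y(Ω₂)=+0.461325-0.106797i
Accumulated sum -0.198400-0.000000i; after 4π/(2l+1) scaling, -0.166211-0.000000i ⇒ P_7 = -0.166211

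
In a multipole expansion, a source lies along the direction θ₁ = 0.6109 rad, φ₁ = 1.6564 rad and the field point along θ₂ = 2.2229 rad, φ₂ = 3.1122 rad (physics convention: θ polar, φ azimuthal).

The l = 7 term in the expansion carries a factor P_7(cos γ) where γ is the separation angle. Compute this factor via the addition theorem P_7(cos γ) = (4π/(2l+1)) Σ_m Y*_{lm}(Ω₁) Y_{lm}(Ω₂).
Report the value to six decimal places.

-0.097760

Summing Y*_{l m}(θ₁,φ₁)·Y_{l m}(θ₂,φ₂) over m ∈ [−7, 7]; prefactor 4π/(2·7+1) = 0.837758:
  m=-7: 0.00576 - 0.00844j × -0.09808 - 0.02047j = -0.00074 + 0.00071j  (running Σ = -0.00074 + 0.00071j)
  m=-6: -0.04754 - 0.02682j × -0.28180 - 0.05022j = 0.01205 + 0.00995j  (running Σ = 0.01131 + 0.01066j)
  m=-5: -0.07304 + 0.16009j × -0.43607 - 0.06455j = 0.04218 - 0.06509j  (running Σ = 0.05350 - 0.05444j)
  m=-4: 0.35079 + 0.12504j × -0.31551 - 0.03727j = -0.10602 - 0.05252j  (running Σ = -0.05252 - 0.10696j)
  m=-3: 0.12248 - 0.46641j × 0.10576 + 0.00935j = 0.01732 - 0.04818j  (running Σ = -0.03521 - 0.15515j)
  m=-2: -0.23155 - 0.04003j × 0.36619 + 0.02155j = -0.08393 - 0.01965j  (running Σ = -0.11914 - 0.17480j)
  m=-1: 0.02406 - 0.28034j × 0.05027 + 0.00148j = 0.00162 - 0.01406j  (running Σ = -0.11751 - 0.18886j)
  m=0: -0.33814 + 0.00000j × -0.34995 + 0.00000j = 0.11833 + 0.00000j  (running Σ = 0.00082 - 0.18886j)
  m=1: -0.02406 - 0.28034j × -0.05027 + 0.00148j = 0.00162 + 0.01406j  (running Σ = 0.00244 - 0.17480j)
  m=2: -0.23155 + 0.04003j × 0.36619 - 0.02155j = -0.08393 + 0.01965j  (running Σ = -0.08148 - 0.15515j)
  m=3: -0.12248 - 0.46641j × -0.10576 + 0.00935j = 0.01732 + 0.04818j  (running Σ = -0.06417 - 0.10696j)
  m=4: 0.35079 - 0.12504j × -0.31551 + 0.03727j = -0.10602 + 0.05252j  (running Σ = -0.17019 - 0.05444j)
  m=5: 0.07304 + 0.16009j × 0.43607 - 0.06455j = 0.04218 + 0.06509j  (running Σ = -0.12801 + 0.01066j)
  m=6: -0.04754 + 0.02682j × -0.28180 + 0.05022j = 0.01205 - 0.00995j  (running Σ = -0.11595 + 0.00071j)
  m=7: -0.00576 - 0.00844j × 0.09808 - 0.02047j = -0.00074 - 0.00071j  (running Σ = -0.11669 + 0.00000j)
Accumulated sum -0.11669 + 0.00000j; after 4π/(2l+1) scaling, -0.09776 + 0.00000j ⇒ P_7 = -0.097760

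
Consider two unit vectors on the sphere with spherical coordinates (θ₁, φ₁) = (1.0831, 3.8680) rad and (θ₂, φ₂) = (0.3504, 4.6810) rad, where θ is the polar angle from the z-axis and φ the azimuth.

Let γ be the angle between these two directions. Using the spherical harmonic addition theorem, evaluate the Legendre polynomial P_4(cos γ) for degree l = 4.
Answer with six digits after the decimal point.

-0.428295

Expand P_4 via completeness: Σ_{m} conj(Y_{4,m}) at Ω₁ times Y_{4,m} at Ω₂ —
  m=-4: Y*=-0.262059+0.063010i  Y=+0.006096+0.000769i  product -0.001646+0.000182i
  m=-3: Y*=+0.231128-0.331805i  Y=+0.004471-0.047343i  product -0.014675-0.012426i
  m=-2: Y*=+0.016504+0.139232i  Y=-0.203598-0.012798i  product -0.001578-0.028559i
  m=-1: Y*=+0.214180+0.190292i  Y=-0.015199+0.484067i  product -0.095370+0.100785i
  m=+0: Y*=-0.200976-0.000000i  Y=+0.399078+0.000000i  product -0.080205-0.000000i
  m=+1: Y*=-0.214180+0.190292i  Y=+0.015199+0.484067i  product -0.095370-0.100785i
  m=+2: Y*=+0.016504-0.139232i  Y=-0.203598+0.012798i  product -0.001578+0.028559i
  m=+3: Y*=-0.231128-0.331805i  Y=-0.004471-0.047343i  product -0.014675+0.012426i
  m=+4: Y*=-0.262059-0.063010i  Y=+0.006096-0.000769i  product -0.001646-0.000182i
Total Σ_m = -0.306743+0.000000i. Multiply by 1.396263: -0.428295+0.000000i. P_4(cos γ) = -0.428295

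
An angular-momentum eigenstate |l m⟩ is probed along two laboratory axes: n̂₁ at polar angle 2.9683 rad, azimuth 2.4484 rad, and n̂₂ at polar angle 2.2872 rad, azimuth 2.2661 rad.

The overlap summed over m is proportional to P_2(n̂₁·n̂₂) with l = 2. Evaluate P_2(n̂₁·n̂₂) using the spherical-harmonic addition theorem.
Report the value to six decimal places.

Summing Y*_{l m}(θ₁,φ₁)·Y_{l m}(θ₂,φ₂) over m ∈ [−2, 2]; prefactor 4π/(2·2+1) = 2.513274:
  m=-2: (0.002106, -0.011290) × (-0.039374, 0.216146) = (0.002357, 0.000900)  (running Σ = (0.002357, 0.000900))
  m=-1: (0.100930, -0.083844) × (0.245102, 0.293785) = (0.049370, 0.009101)  (running Σ = (0.051728, 0.010001))
  m=0: (0.602652, -0.000000) × (0.092622, 0.000000) = (0.055819, 0.000000)  (running Σ = (0.107547, 0.010001))
  m=1: (-0.100930, -0.083844) × (-0.245102, 0.293785) = (0.049370, -0.009101)  (running Σ = (0.156917, 0.000900))
  m=2: (0.002106, 0.011290) × (-0.039374, -0.216146) = (0.002357, -0.000900)  (running Σ = (0.159274, -0.000000))
Σ over m = (0.159274, -0.000000); ×(4π/5) → (0.400300, -0.000000). Real part: 0.400300

0.400300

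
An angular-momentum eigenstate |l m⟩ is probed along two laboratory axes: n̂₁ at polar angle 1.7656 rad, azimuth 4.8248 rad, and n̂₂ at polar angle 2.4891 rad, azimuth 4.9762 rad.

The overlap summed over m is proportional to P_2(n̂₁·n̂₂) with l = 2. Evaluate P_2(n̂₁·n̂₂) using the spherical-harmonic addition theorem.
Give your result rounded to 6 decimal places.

0.327359

Addition theorem: P_2(cos γ) = (4π/5) Σ_m Y*_{lm}(Ω₁) Y_{lm}(Ω₂), m = −2…2:
  [-2]  conj(Y_{2,-2})(Ω₁) = (-0.362443, -0.082886) ; Y_{2,-2}(Ω₂) = (-0.123036, 0.071696) ; Δ = (0.050536, -0.015788)
  [-1]  conj(Y_{2,-1})(Ω₁) = (-0.016458, 0.145791) ; Y_{2,-1}(Ω₂) = (-0.097188, -0.359814) ; Δ = (0.054057, -0.008247)
  [+0]  conj(Y_{2,0})(Ω₁) = (-0.279938, -0.000000) ; Y_{2,0}(Ω₂) = (0.281972, 0.000000) ; Δ = (-0.078935, -0.000000)
  [+1]  conj(Y_{2,1})(Ω₁) = (0.016458, 0.145791) ; Y_{2,1}(Ω₂) = (0.097188, -0.359814) ; Δ = (0.054057, 0.008247)
  [+2]  conj(Y_{2,2})(Ω₁) = (-0.362443, 0.082886) ; Y_{2,2}(Ω₂) = (-0.123036, -0.071696) ; Δ = (0.050536, 0.015788)
Total Σ_m = (0.130252, 0.000000). Multiply by 2.513274: (0.327359, 0.000000). P_2(cos γ) = 0.327359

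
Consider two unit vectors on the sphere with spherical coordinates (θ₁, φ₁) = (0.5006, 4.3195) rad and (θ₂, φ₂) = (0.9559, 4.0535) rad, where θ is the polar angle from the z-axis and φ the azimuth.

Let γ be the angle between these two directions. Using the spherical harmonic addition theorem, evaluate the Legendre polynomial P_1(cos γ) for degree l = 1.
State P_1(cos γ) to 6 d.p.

0.884341

Expand P_1 via completeness: Σ_{m} conj(Y_{1,m}) at Ω₁ times Y_{1,m} at Ω₂ —
  m=-1: Y*=-0.063486-0.153186i  Y=-0.172781+0.223137i  product +0.045151+0.012302i
  m=+0: Y*=+0.428648-0.000000i  Y=+0.281862+0.000000i  product +0.120820+0.000000i
  m=+1: Y*=+0.063486-0.153186i  Y=+0.172781+0.223137i  product +0.045151-0.012302i
Accumulated sum +0.211121+0.000000i; after 4π/(2l+1) scaling, +0.884341+0.000000i ⇒ P_1 = 0.884341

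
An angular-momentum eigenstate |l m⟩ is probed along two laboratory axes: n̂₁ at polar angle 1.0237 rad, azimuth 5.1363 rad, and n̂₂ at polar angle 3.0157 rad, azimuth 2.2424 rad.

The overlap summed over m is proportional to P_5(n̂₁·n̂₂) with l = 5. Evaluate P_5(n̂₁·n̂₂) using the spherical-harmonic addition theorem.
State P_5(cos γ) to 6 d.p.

0.201543

Addition theorem: P_5(cos γ) = (4π/11) Σ_m Y*_{lm}(Ω₁) Y_{lm}(Ω₂), m = −5…5:
  term(m=-5) = (-0.000001, 0.000003)   from Y*(Ω₁)=(0.179915, 0.110000), Y(Ω₂)=(0.000003, 0.000014)
  term(m=-4) = (-0.000081, 0.000123)   from Y*(Ω₁)=(-0.050580, 0.403029), Y(Ω₂)=(0.000325, 0.000159)
  term(m=-3) = (-0.001226, 0.001126)   from Y*(Ω₁)=(-0.295626, 0.091144), Y(Ω₂)=(0.004859, -0.002312)
  term(m=-2) = (0.005510, -0.002977)   from Y*(Ω₁)=(0.080047, 0.090721), Y(Ω₂)=(0.011679, -0.050426)
  term(m=-1) = (0.100888, -0.025513)   from Y*(Ω₁)=(-0.140723, 0.311836), Y(Ω₂)=(-0.189271, -0.238116)
  term(m=+0) = (-0.033758, 0.000000)   from Y*(Ω₁)=(0.040792, -0.000000), Y(Ω₂)=(-0.827581, 0.000000)
  term(m=+1) = (0.100888, 0.025513)   from Y*(Ω₁)=(0.140723, 0.311836), Y(Ω₂)=(0.189271, -0.238116)
  term(m=+2) = (0.005510, 0.002977)   from Y*(Ω₁)=(0.080047, -0.090721), Y(Ω₂)=(0.011679, 0.050426)
  term(m=+3) = (-0.001226, -0.001126)   from Y*(Ω₁)=(0.295626, 0.091144), Y(Ω₂)=(-0.004859, -0.002312)
  term(m=+4) = (-0.000081, -0.000123)   from Y*(Ω₁)=(-0.050580, -0.403029), Y(Ω₂)=(0.000325, -0.000159)
  term(m=+5) = (-0.000001, -0.000003)   from Y*(Ω₁)=(-0.179915, 0.110000), Y(Ω₂)=(-0.000003, 0.000014)
Σ over m = (0.176421, -0.000000); ×(4π/11) → (0.201543, -0.000000). Real part: 0.201543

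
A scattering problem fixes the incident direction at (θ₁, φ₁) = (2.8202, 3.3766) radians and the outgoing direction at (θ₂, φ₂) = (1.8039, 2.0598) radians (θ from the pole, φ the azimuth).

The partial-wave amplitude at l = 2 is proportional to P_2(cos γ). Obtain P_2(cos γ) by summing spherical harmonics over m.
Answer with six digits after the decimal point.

Addition theorem: P_2(cos γ) = (4π/5) Σ_m Y*_{lm}(Ω₁) Y_{lm}(Ω₂), m = −2…2:
  term(m=-2) = (-0.012314, 0.006856)   from Y*(Ω₁)=(0.034365, 0.017457), Y(Ω₂)=(-0.204287, 0.303275)
  term(m=-1) = (0.010102, 0.038913)   from Y*(Ω₁)=(0.225179, 0.053915), Y(Ω₂)=(0.081563, 0.153282)
  term(m=+0) = (-0.142086, 0.000000)   from Y*(Ω₁)=(0.536369, -0.000000), Y(Ω₂)=(-0.264903, 0.000000)
  term(m=+1) = (0.010102, -0.038913)   from Y*(Ω₁)=(-0.225179, 0.053915), Y(Ω₂)=(-0.081563, 0.153282)
  term(m=+2) = (-0.012314, -0.006856)   from Y*(Ω₁)=(0.034365, -0.017457), Y(Ω₂)=(-0.204287, -0.303275)
Accumulated sum (-0.146511, 0.000000); after 4π/(2l+1) scaling, (-0.368222, 0.000000) ⇒ P_2 = -0.368222

-0.368222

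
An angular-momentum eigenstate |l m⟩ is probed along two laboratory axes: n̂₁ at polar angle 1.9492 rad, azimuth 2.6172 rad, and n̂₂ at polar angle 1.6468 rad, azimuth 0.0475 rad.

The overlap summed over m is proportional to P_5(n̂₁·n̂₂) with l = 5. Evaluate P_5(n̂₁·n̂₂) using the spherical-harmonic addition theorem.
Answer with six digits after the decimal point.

Term-by-term m-sum for l=5 (normalisation 4π/11 = 1.142397):
  m=-5: 0.27915 + 0.15969j × 0.44463 - 0.10763j = 0.14131 + 0.04096j  (running Σ = 0.14131 + 0.04096j)
  m=-4: 0.20327 + 0.34951j × -0.10818 + 0.02081j = -0.02926 - 0.03358j  (running Σ = 0.11205 + 0.00738j)
  m=-3: 0.00015 + 0.06339j × -0.32186 + 0.04618j = -0.00298 - 0.02040j  (running Σ = 0.10907 - 0.01302j)
  m=-2: 0.15920 - 0.27676j × 0.12516 - 0.01193j = 0.01663 - 0.03654j  (running Σ = 0.12569 - 0.04956j)
  m=-1: 0.13386 - 0.07743j × 0.29347 - 0.01395j = 0.03820 - 0.02459j  (running Σ = 0.16390 - 0.07415j)
  m=0: -0.28601 + 0.00000j × -0.12964 + 0.00000j = 0.03708 + 0.00000j  (running Σ = 0.20098 - 0.07415j)
  m=1: -0.13386 - 0.07743j × -0.29347 - 0.01395j = 0.03820 + 0.02459j  (running Σ = 0.23918 - 0.04956j)
  m=2: 0.15920 + 0.27676j × 0.12516 + 0.01193j = 0.01663 + 0.03654j  (running Σ = 0.25581 - 0.01302j)
  m=3: -0.00015 + 0.06339j × 0.32186 + 0.04618j = -0.00298 + 0.02040j  (running Σ = 0.25283 + 0.00738j)
  m=4: 0.20327 - 0.34951j × -0.10818 - 0.02081j = -0.02926 + 0.03358j  (running Σ = 0.22357 + 0.04096j)
  m=5: -0.27915 + 0.15969j × -0.44463 - 0.10763j = 0.14131 - 0.04096j  (running Σ = 0.36488 + 0.00000j)
Σ over m = 0.36488 + 0.00000j; ×(4π/11) → 0.41683 + 0.00000j. Real part: 0.416834

0.416834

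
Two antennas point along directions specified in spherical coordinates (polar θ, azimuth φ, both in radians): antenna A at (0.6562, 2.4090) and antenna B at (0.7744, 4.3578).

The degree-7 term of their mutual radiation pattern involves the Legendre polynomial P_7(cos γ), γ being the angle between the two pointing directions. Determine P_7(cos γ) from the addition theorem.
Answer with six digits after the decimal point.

Addition theorem: P_7(cos γ) = (4π/15) Σ_m Y*_{lm}(Ω₁) Y_{lm}(Ω₂), m = −7…7:
  [-7]  conj(Y_{7,-7})(Ω₁) = -0.00636 - 0.01439j ; Y_{7,-7}(Ω₂) = 0.02505 + 0.03231j ; Δ = 0.00031 - 0.00057j
  [-6]  conj(Y_{7,-6})(Ω₁) = -0.02382 + 0.07265j ; Y_{7,-6}(Ω₂) = 0.08264 - 0.13277j ; Δ = 0.00768 + 0.00917j
  [-5]  conj(Y_{7,-5})(Ω₁) = 0.19261 - 0.11063j ; Y_{7,-5}(Ω₂) = -0.33918 - 0.06951j ; Δ = -0.07302 + 0.02414j
  [-4]  conj(Y_{7,-4})(Ω₁) = -0.40655 - 0.08717j ; Y_{7,-4}(Ω₂) = 0.06939 + 0.45168j ; Δ = 0.01116 - 0.18968j
  [-3]  conj(Y_{7,-3})(Ω₁) = 0.26419 + 0.36465j ; Y_{7,-3}(Ω₂) = 0.21874 - 0.12150j ; Δ = 0.10210 + 0.04766j
  [-2]  conj(Y_{7,-2})(Ω₁) = 0.01119 - 0.10557j ; Y_{7,-2}(Ω₂) = 0.16062 + 0.13783j ; Δ = 0.01635 - 0.01541j
  [-1]  conj(Y_{7,-1})(Ω₁) = 0.26635 - 0.23960j ; Y_{7,-1}(Ω₂) = 0.12449 - 0.33624j ; Δ = -0.04741 - 0.11938j
  [+0]  conj(Y_{7,0})(Ω₁) = -0.22859 + 0.00000j ; Y_{7,0}(Ω₂) = 0.10988 + 0.00000j ; Δ = -0.02512 + 0.00000j
  [+1]  conj(Y_{7,1})(Ω₁) = -0.26635 - 0.23960j ; Y_{7,1}(Ω₂) = -0.12449 - 0.33624j ; Δ = -0.04741 + 0.11938j
  [+2]  conj(Y_{7,2})(Ω₁) = 0.01119 + 0.10557j ; Y_{7,2}(Ω₂) = 0.16062 - 0.13783j ; Δ = 0.01635 + 0.01541j
  [+3]  conj(Y_{7,3})(Ω₁) = -0.26419 + 0.36465j ; Y_{7,3}(Ω₂) = -0.21874 - 0.12150j ; Δ = 0.10210 - 0.04766j
  [+4]  conj(Y_{7,4})(Ω₁) = -0.40655 + 0.08717j ; Y_{7,4}(Ω₂) = 0.06939 - 0.45168j ; Δ = 0.01116 + 0.18968j
  [+5]  conj(Y_{7,5})(Ω₁) = -0.19261 - 0.11063j ; Y_{7,5}(Ω₂) = 0.33918 - 0.06951j ; Δ = -0.07302 - 0.02414j
  [+6]  conj(Y_{7,6})(Ω₁) = -0.02382 - 0.07265j ; Y_{7,6}(Ω₂) = 0.08264 + 0.13277j ; Δ = 0.00768 - 0.00917j
  [+7]  conj(Y_{7,7})(Ω₁) = 0.00636 - 0.01439j ; Y_{7,7}(Ω₂) = -0.02505 + 0.03231j ; Δ = 0.00031 + 0.00057j
Accumulated sum 0.00921 + 0.00000j; after 4π/(2l+1) scaling, 0.00771 + 0.00000j ⇒ P_7 = 0.007713

0.007713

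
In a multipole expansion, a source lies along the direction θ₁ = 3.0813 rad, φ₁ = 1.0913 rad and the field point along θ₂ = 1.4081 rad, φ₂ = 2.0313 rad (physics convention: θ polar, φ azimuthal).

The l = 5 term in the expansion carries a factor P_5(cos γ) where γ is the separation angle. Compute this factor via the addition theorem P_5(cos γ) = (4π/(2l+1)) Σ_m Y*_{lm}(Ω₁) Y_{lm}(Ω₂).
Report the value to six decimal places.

-0.219900

Summing Y*_{l m}(θ₁,φ₁)·Y_{l m}(θ₂,φ₂) over m ∈ [−5, 5]; prefactor 4π/(2·5+1) = 1.142397:
  term(m=-5) = -0.000000+0.000000i   from Y*(Ω₁)=+0.000000-0.000000i, Y(Ω₂)=-0.323119+0.290168i
  term(m=-4) = +0.000004-0.000003i   from Y*(Ω₁)=+0.000007+0.000018i, Y(Ω₂)=-0.060393-0.217188i
  term(m=-3) = +0.000145+0.000048i   from Y*(Ω₁)=-0.000598-0.000080i, Y(Ω₂)=-0.249387-0.047777i
  term(m=-2) = -0.000916-0.002866i   from Y*(Ω₁)=+0.007017-0.010001i, Y(Ω₂)=+0.149001-0.196087i
  term(m=-1) = +0.018388-0.025177i   from Y*(Ω₁)=+0.070323+0.135244i, Y(Ω₂)=-0.090892-0.183222i
  term(m=+0) = -0.227732-0.000000i   from Y*(Ω₁)=-0.910264-0.000000i, Y(Ω₂)=+0.250183+0.000000i
  term(m=+1) = +0.018388+0.025177i   from Y*(Ω₁)=-0.070323+0.135244i, Y(Ω₂)=+0.090892-0.183222i
  term(m=+2) = -0.000916+0.002866i   from Y*(Ω₁)=+0.007017+0.010001i, Y(Ω₂)=+0.149001+0.196087i
  term(m=+3) = +0.000145-0.000048i   from Y*(Ω₁)=+0.000598-0.000080i, Y(Ω₂)=+0.249387-0.047777i
  term(m=+4) = +0.000004+0.000003i   from Y*(Ω₁)=+0.000007-0.000018i, Y(Ω₂)=-0.060393+0.217188i
  term(m=+5) = -0.000000-0.000000i   from Y*(Ω₁)=-0.000000-0.000000i, Y(Ω₂)=+0.323119+0.290168i
Total Σ_m = -0.192490-0.000000i. Multiply by 1.142397: -0.219900-0.000000i. P_5(cos γ) = -0.219900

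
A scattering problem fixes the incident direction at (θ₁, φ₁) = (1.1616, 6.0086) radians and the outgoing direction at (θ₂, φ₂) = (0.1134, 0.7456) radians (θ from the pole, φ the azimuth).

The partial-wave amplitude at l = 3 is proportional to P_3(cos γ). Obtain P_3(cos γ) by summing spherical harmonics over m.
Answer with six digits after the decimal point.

-0.447194

Addition theorem: P_3(cos γ) = (4π/7) Σ_m Y*_{lm}(Ω₁) Y_{lm}(Ω₂), m = −3…3:
  m=-3: (0.218914, -0.236387) × (-0.000374, -0.000475) = (-0.000194, -0.000016)  (running Σ = (-0.000194, -0.000016))
  m=-2: (0.291925, -0.178648) × (0.001034, -0.012961) = (-0.002014, -0.003968)  (running Σ = (-0.002208, -0.003984))
  m=-1: (-0.059501, 0.016761) × (0.105749, -0.097650) = (-0.004655, 0.007583)  (running Σ = (-0.006863, 0.003599))
  m=0: (-0.327909, -0.000000) × (0.717821, 0.000000) = (-0.235380, -0.000000)  (running Σ = (-0.242243, 0.003599))
  m=1: (0.059501, 0.016761) × (-0.105749, -0.097650) = (-0.004655, -0.007583)  (running Σ = (-0.246898, -0.003984))
  m=2: (0.291925, 0.178648) × (0.001034, 0.012961) = (-0.002014, 0.003968)  (running Σ = (-0.248912, -0.000016))
  m=3: (-0.218914, -0.236387) × (0.000374, -0.000475) = (-0.000194, 0.000016)  (running Σ = (-0.249106, 0.000000))
Accumulated sum (-0.249106, 0.000000); after 4π/(2l+1) scaling, (-0.447194, 0.000000) ⇒ P_3 = -0.447194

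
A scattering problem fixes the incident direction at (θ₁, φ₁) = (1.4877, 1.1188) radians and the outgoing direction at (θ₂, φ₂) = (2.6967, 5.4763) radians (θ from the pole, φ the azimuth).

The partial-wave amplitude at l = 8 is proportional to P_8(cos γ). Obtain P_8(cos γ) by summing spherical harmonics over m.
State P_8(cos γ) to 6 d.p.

Expand P_8 via completeness: Σ_{m} conj(Y_{8,m}) at Ω₁ times Y_{8,m} at Ω₂ —
  m=-8: Y*=-0.446009+0.229019i  Y=+0.000598+0.000104i  product -0.000290+0.000091i
  m=-7: Y*=+0.003738+0.166991i  Y=-0.004097+0.003018i  product -0.000519-0.000673i
  m=-6: Y*=-0.300549-0.137698i  Y=+0.003450-0.026614i  product -0.004702+0.007524i
  m=-5: Y*=-0.148296+0.122191i  Y=+0.062674+0.077827i  product -0.018804-0.003883i
  m=-4: Y*=-0.064597-0.267217i  Y=-0.265544-0.022879i  product +0.011040+0.072436i
  m=-3: Y*=-0.197877-0.043172i  Y=+0.363826-0.319703i  product -0.085795+0.047555i
  m=-2: Y*=+0.154410-0.196185i  Y=-0.021315+0.495681i  product +0.093954+0.080720i
  m=-1: Y*=-0.090236-0.185854i  Y=-0.018830-0.019657i  product -0.001954+0.005273i
  m=+0: Y*=+0.242114-0.000000i  Y=-0.475743+0.000000i  product -0.115184+0.000000i
  m=+1: Y*=+0.090236-0.185854i  Y=+0.018830-0.019657i  product -0.001954-0.005273i
  m=+2: Y*=+0.154410+0.196185i  Y=-0.021315-0.495681i  product +0.093954-0.080720i
  m=+3: Y*=+0.197877-0.043172i  Y=-0.363826-0.319703i  product -0.085795-0.047555i
  m=+4: Y*=-0.064597+0.267217i  Y=-0.265544+0.022879i  product +0.011040-0.072436i
  m=+5: Y*=+0.148296+0.122191i  Y=-0.062674+0.077827i  product -0.018804+0.003883i
  m=+6: Y*=-0.300549+0.137698i  Y=+0.003450+0.026614i  product -0.004702-0.007524i
  m=+7: Y*=-0.003738+0.166991i  Y=+0.004097+0.003018i  product -0.000519+0.000673i
  m=+8: Y*=-0.446009-0.229019i  Y=+0.000598-0.000104i  product -0.000290-0.000091i
Σ over m = -0.129326+0.000000i; ×(4π/17) → -0.095598+0.000000i. Real part: -0.095598

-0.095598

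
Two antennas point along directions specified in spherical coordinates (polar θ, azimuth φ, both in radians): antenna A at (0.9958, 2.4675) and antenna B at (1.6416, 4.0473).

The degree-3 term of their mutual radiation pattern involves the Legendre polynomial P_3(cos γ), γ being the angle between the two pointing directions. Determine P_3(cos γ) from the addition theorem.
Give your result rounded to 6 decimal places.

Summing Y*_{l m}(θ₁,φ₁)·Y_{l m}(θ₂,φ₂) over m ∈ [−3, 3]; prefactor 4π/(2·3+1) = 1.795196:
  m=-3: (0.107582, 0.221872) × (0.377347, 0.170540) = (0.002758, 0.102070)  (running Σ = (0.002758, 0.102070))
  m=-2: (0.086415, -0.381754) × (0.017143, 0.069866) = (0.028153, -0.000507)  (running Σ = (0.030911, 0.101563))
  m=-1: (-0.101445, 0.081049) × (0.193966, -0.247313) = (0.000367, 0.040809)  (running Σ = (0.031278, 0.142373))
  m=0: (-0.308727, -0.000000) × (0.078540, 0.000000) = (-0.024247, -0.000000)  (running Σ = (0.007031, 0.142373))
  m=1: (0.101445, 0.081049) × (-0.193966, -0.247313) = (0.000367, -0.040809)  (running Σ = (0.007398, 0.101563))
  m=2: (0.086415, 0.381754) × (0.017143, -0.069866) = (0.028153, 0.000507)  (running Σ = (0.035551, 0.102070))
  m=3: (-0.107582, 0.221872) × (-0.377347, 0.170540) = (0.002758, -0.102070)  (running Σ = (0.038309, 0.000000))
Accumulated sum (0.038309, 0.000000); after 4π/(2l+1) scaling, (0.068771, 0.000000) ⇒ P_3 = 0.068771

0.068771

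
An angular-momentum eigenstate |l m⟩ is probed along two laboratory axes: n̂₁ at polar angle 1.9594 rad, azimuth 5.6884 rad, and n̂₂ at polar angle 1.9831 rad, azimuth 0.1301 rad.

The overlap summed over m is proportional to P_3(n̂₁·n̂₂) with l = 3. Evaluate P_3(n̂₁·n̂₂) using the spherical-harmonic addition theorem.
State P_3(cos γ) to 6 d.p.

Addition theorem: P_3(cos γ) = (4π/7) Σ_m Y*_{lm}(Ω₁) Y_{lm}(Ω₂), m = −3…3:
  m=-3: -0.070085-0.323171i × +0.296746-0.122083i = -0.060251-0.087344i  (running Σ = -0.060251-0.087344i)
  m=-2: -0.123388+0.307827i × -0.332198+0.088443i = +0.013764-0.113172i  (running Σ = -0.046487-0.200516i)
  m=-1: -0.069904+0.047291i × -0.057872+0.007572i = +0.003687-0.003266i  (running Σ = -0.042800-0.203782i)
  m=0: +0.322690-0.000000i × +0.328555+0.000000i = +0.106022+0.000000i  (running Σ = +0.063222-0.203782i)
  m=1: +0.069904+0.047291i × +0.057872+0.007572i = +0.003687+0.003266i  (running Σ = +0.066909-0.200516i)
  m=2: -0.123388-0.307827i × -0.332198-0.088443i = +0.013764+0.113172i  (running Σ = +0.080673-0.087344i)
  m=3: +0.070085-0.323171i × -0.296746-0.122083i = -0.060251+0.087344i  (running Σ = +0.020422+0.000000i)
Total Σ_m = +0.020422+0.000000i. Multiply by 1.795196: +0.036661+0.000000i. P_3(cos γ) = 0.036661

0.036661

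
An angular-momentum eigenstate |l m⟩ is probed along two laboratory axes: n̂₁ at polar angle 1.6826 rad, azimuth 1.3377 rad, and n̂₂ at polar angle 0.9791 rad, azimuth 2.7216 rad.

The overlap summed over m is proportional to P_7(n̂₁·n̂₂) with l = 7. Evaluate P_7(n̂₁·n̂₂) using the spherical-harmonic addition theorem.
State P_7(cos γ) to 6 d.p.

-0.184543

Term-by-term m-sum for l=7 (normalisation 4π/15 = 0.837758):
  term(m=-7) = (-0.062713, 0.016853)   from Y*(Ω₁)=(-0.477704, 0.029118), Y(Ω₂)=(0.132937, -0.027175)
  term(m=-6) = (0.029800, 0.061781)   from Y*(Ω₁)=(0.034453, -0.198074), Y(Ω₂)=(-0.277351, 0.198689)
  term(m=-5) = (-0.105485, 0.077936)   from Y*(Ω₁)=(-0.273919, -0.117531), Y(Ω₂)=(0.222123, -0.379828)
  term(m=-4) = (0.033718, 0.031259)   from Y*(Ω₁)=(0.135055, -0.181996), Y(Ω₂)=(-0.022105, 0.201670)
  term(m=-3) = (0.029677, -0.047262)   from Y*(Ω₁)=(-0.153790, -0.182850), Y(Ω₂)=(0.071436, 0.222383)
  term(m=-2) = (-0.070883, -0.027803)   from Y*(Ω₁)=(0.210245, -0.105792), Y(Ω₂)=(-0.215932, -0.240893)
  term(m=-1) = (-0.004262, 0.022536)   from Y*(Ω₁)=(-0.049784, -0.209694), Y(Ω₂)=(-0.097171, -0.043393)
  term(m=+0) = (0.080017, 0.000000)   from Y*(Ω₁)=(0.237587, -0.000000), Y(Ω₂)=(0.336790, 0.000000)
  term(m=+1) = (-0.004262, -0.022536)   from Y*(Ω₁)=(0.049784, -0.209694), Y(Ω₂)=(0.097171, -0.043393)
  term(m=+2) = (-0.070883, 0.027803)   from Y*(Ω₁)=(0.210245, 0.105792), Y(Ω₂)=(-0.215932, 0.240893)
  term(m=+3) = (0.029677, 0.047262)   from Y*(Ω₁)=(0.153790, -0.182850), Y(Ω₂)=(-0.071436, 0.222383)
  term(m=+4) = (0.033718, -0.031259)   from Y*(Ω₁)=(0.135055, 0.181996), Y(Ω₂)=(-0.022105, -0.201670)
  term(m=+5) = (-0.105485, -0.077936)   from Y*(Ω₁)=(0.273919, -0.117531), Y(Ω₂)=(-0.222123, -0.379828)
  term(m=+6) = (0.029800, -0.061781)   from Y*(Ω₁)=(0.034453, 0.198074), Y(Ω₂)=(-0.277351, -0.198689)
  term(m=+7) = (-0.062713, -0.016853)   from Y*(Ω₁)=(0.477704, 0.029118), Y(Ω₂)=(-0.132937, -0.027175)
Accumulated sum (-0.220282, 0.000000); after 4π/(2l+1) scaling, (-0.184543, 0.000000) ⇒ P_7 = -0.184543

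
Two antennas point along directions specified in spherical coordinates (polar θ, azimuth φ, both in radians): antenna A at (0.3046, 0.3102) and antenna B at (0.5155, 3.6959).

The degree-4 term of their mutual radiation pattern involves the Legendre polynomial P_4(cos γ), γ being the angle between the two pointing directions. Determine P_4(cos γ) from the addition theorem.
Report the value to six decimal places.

Addition theorem: P_4(cos γ) = (4π/9) Σ_m Y*_{lm}(Ω₁) Y_{lm}(Ω₂), m = −4…4:
  term(m=-4) = (0.000052, -0.000078)   from Y*(Ω₁)=(0.001160, 0.003387), Y(Ω₂)=(-0.015742, -0.020862)
  term(m=-3) = (-0.003125, 0.002810)   from Y*(Ω₁)=(0.019241, 0.025832), Y(Ω₂)=(0.012002, 0.129912)
  term(m=-2) = (0.049875, -0.026488)   from Y*(Ω₁)=(0.131478, 0.093943), Y(Ω₂)=(0.155833, -0.312812)
  term(m=-1) = (-0.206487, 0.051431)   from Y*(Ω₁)=(0.434417, 0.139252), Y(Ω₂)=(-0.396618, 0.245525)
  term(m=+0) = (0.018155, 0.000000)   from Y*(Ω₁)=(0.495636, -0.000000), Y(Ω₂)=(0.036630, 0.000000)
  term(m=+1) = (-0.206487, -0.051431)   from Y*(Ω₁)=(-0.434417, 0.139252), Y(Ω₂)=(0.396618, 0.245525)
  term(m=+2) = (0.049875, 0.026488)   from Y*(Ω₁)=(0.131478, -0.093943), Y(Ω₂)=(0.155833, 0.312812)
  term(m=+3) = (-0.003125, -0.002810)   from Y*(Ω₁)=(-0.019241, 0.025832), Y(Ω₂)=(-0.012002, 0.129912)
  term(m=+4) = (0.000052, 0.000078)   from Y*(Ω₁)=(0.001160, -0.003387), Y(Ω₂)=(-0.015742, 0.020862)
Accumulated sum (-0.301214, 0.000000); after 4π/(2l+1) scaling, (-0.420574, 0.000000) ⇒ P_4 = -0.420574

-0.420574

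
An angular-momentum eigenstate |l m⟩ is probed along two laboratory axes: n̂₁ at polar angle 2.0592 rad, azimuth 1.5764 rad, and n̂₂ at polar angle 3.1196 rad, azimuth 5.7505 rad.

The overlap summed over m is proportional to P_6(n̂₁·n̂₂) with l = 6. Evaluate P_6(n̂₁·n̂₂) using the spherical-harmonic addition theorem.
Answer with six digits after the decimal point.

0.331271

Expand P_6 via completeness: Σ_{m} conj(Y_{6,m}) at Ω₁ times Y_{6,m} at Ω₂ —
  term(m=-6) = (0.000000, 0.000000)   from Y*(Ω₁)=(-0.228974, -0.007701), Y(Ω₂)=(-0.000000, -0.000000)
  term(m=-5) = (-0.000000, -0.000000)   from Y*(Ω₁)=(0.011814, -0.421526), Y(Ω₂)=(0.000000, -0.000000)
  term(m=-4) = (-0.000000, 0.000000)   from Y*(Ω₁)=(0.308418, 0.006914), Y(Ω₂)=(-0.000000, 0.000001)
  term(m=-3) = (-0.000007, -0.000000)   from Y*(Ω₁)=(0.002046, -0.121683), Y(Ω₂)=(0.000002, -0.000055)
  term(m=-2) = (0.000413, 0.000767)   from Y*(Ω₁)=(0.346259, 0.003881), Y(Ω₂)=(0.001218, 0.002202)
  term(m=-1) = (0.000034, -0.000057)   from Y*(Ω₁)=(-0.000005, 0.000912), Y(Ω₂)=(-0.062285, -0.036719)
  term(m=+0) = (0.341822, 0.000000)   from Y*(Ω₁)=(0.337786, -0.000000), Y(Ω₂)=(1.011948, 0.000000)
  term(m=+1) = (0.000034, 0.000057)   from Y*(Ω₁)=(0.000005, 0.000912), Y(Ω₂)=(0.062285, -0.036719)
  term(m=+2) = (0.000413, -0.000767)   from Y*(Ω₁)=(0.346259, -0.003881), Y(Ω₂)=(0.001218, -0.002202)
  term(m=+3) = (-0.000007, 0.000000)   from Y*(Ω₁)=(-0.002046, -0.121683), Y(Ω₂)=(-0.000002, -0.000055)
  term(m=+4) = (-0.000000, -0.000000)   from Y*(Ω₁)=(0.308418, -0.006914), Y(Ω₂)=(-0.000000, -0.000001)
  term(m=+5) = (-0.000000, 0.000000)   from Y*(Ω₁)=(-0.011814, -0.421526), Y(Ω₂)=(-0.000000, -0.000000)
  term(m=+6) = (0.000000, -0.000000)   from Y*(Ω₁)=(-0.228974, 0.007701), Y(Ω₂)=(-0.000000, 0.000000)
Accumulated sum (0.342703, 0.000000); after 4π/(2l+1) scaling, (0.331271, 0.000000) ⇒ P_6 = 0.331271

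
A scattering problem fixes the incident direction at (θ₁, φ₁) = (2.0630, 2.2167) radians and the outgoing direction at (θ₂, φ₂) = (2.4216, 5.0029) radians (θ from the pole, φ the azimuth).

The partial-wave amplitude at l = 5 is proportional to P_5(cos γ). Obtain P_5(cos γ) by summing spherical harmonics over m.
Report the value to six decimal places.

-0.297704

Expand P_5 via completeness: Σ_{m} conj(Y_{5,m}) at Ω₁ times Y_{5,m} at Ω₂ —
  term(m=-5) = (0.002922, -0.013972)   from Y*(Ω₁)=(0.021667, -0.245790), Y(Ω₂)=(0.057448, 0.006825)
  term(m=-4) = (0.012975, 0.086303)   from Y*(Ω₁)=(0.354938, -0.221530), Y(Ω₂)=(-0.082907, 0.191405)
  term(m=-3) = (-0.046863, -0.084848)   from Y*(Ω₁)=(0.223218, 0.085787), Y(Ω₂)=(-0.310209, -0.260895)
  term(m=-2) = (-0.059958, -0.051617)   from Y*(Ω₁)=(-0.056535, -0.197357), Y(Ω₂)=(0.322137, -0.211525)
  term(m=-1) = (-0.012312, -0.004570)   from Y*(Ω₁)=(0.183352, -0.243249), Y(Ω₂)=(-0.012349, -0.041306)
  term(m=+0) = (-0.054125, -0.000000)   from Y*(Ω₁)=(-0.138691, -0.000000), Y(Ω₂)=(0.390258, 0.000000)
  term(m=+1) = (-0.012312, 0.004570)   from Y*(Ω₁)=(-0.183352, -0.243249), Y(Ω₂)=(0.012349, -0.041306)
  term(m=+2) = (-0.059958, 0.051617)   from Y*(Ω₁)=(-0.056535, 0.197357), Y(Ω₂)=(0.322137, 0.211525)
  term(m=+3) = (-0.046863, 0.084848)   from Y*(Ω₁)=(-0.223218, 0.085787), Y(Ω₂)=(0.310209, -0.260895)
  term(m=+4) = (0.012975, -0.086303)   from Y*(Ω₁)=(0.354938, 0.221530), Y(Ω₂)=(-0.082907, -0.191405)
  term(m=+5) = (0.002922, 0.013972)   from Y*(Ω₁)=(-0.021667, -0.245790), Y(Ω₂)=(-0.057448, 0.006825)
Σ over m = (-0.260596, 0.000000); ×(4π/11) → (-0.297704, 0.000000). Real part: -0.297704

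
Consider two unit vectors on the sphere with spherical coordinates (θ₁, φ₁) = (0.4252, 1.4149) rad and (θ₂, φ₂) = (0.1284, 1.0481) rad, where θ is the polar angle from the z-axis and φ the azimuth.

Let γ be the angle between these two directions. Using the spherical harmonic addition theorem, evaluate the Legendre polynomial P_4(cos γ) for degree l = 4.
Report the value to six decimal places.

Addition theorem: P_4(cos γ) = (4π/9) Σ_m Y*_{lm}(Ω₁) Y_{lm}(Ω₂), m = −4…4:
  m=-4: +0.010402-0.007482i × -0.000059+0.000103i = +0.000000+0.000002i  (running Σ = +0.000000+0.000002i)
  m=-3: -0.036081-0.071438i × -0.002606+0.000007i = +0.000095+0.000186i  (running Σ = +0.000095+0.000187i)
  m=-2: -0.260534+0.083971i × -0.016190-0.027926i = +0.006563+0.005916i  (running Σ = +0.006658+0.006104i)
  m=-1: +0.077531+0.493289i × +0.116528-0.202253i = +0.108804+0.041801i  (running Σ = +0.115462+0.047905i)
  m=0: +0.233473-0.000000i × +0.777901+0.000000i = +0.181619+0.000000i  (running Σ = +0.297081+0.047905i)
  m=1: -0.077531+0.493289i × -0.116528-0.202253i = +0.108804-0.041801i  (running Σ = +0.405884+0.006104i)
  m=2: -0.260534-0.083971i × -0.016190+0.027926i = +0.006563-0.005916i  (running Σ = +0.412448+0.000187i)
  m=3: +0.036081-0.071438i × +0.002606+0.000007i = +0.000095-0.000186i  (running Σ = +0.412542+0.000002i)
  m=4: +0.010402+0.007482i × -0.000059-0.000103i = +0.000000-0.000002i  (running Σ = +0.412542+0.000000i)
Accumulated sum +0.412542+0.000000i; after 4π/(2l+1) scaling, +0.576018+0.000000i ⇒ P_4 = 0.576018

0.576018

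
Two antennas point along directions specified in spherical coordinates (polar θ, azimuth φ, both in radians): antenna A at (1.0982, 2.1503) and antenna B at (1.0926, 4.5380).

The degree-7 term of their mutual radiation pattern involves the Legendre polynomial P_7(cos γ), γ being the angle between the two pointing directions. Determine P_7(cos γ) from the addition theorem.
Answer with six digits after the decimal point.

0.094347

Addition theorem: P_7(cos γ) = (4π/15) Σ_m Y*_{lm}(Ω₁) Y_{lm}(Ω₂), m = −7…7:
  term(m=-7) = -0.025820+0.040743i   from Y*(Ω₁)=-0.175823+0.135295i, Y(Ω₂)=+0.204233-0.074568i
  term(m=-6) = -0.033625-0.175755i   from Y*(Ω₁)=+0.400725+0.139694i, Y(Ω₂)=-0.211146-0.364987i
  term(m=-5) = +0.099862+0.072486i   from Y*(Ω₁)=-0.084046-0.337480i, Y(Ω₂)=-0.271631+0.228259i
  term(m=-4) = -0.003308+0.000419i   from Y*(Ω₁)=+0.043707-0.047179i, Y(Ω₂)=-0.039730-0.033299i
  term(m=-3) = +0.079758-0.096464i   from Y*(Ω₁)=-0.349270-0.059133i, Y(Ω₂)=-0.176537+0.306076i
  term(m=-2) = +0.000628+0.009946i   from Y*(Ω₁)=+0.037358+0.085535i, Y(Ω₂)=+0.100343+0.036489i
  term(m=-1) = -0.071137-0.066790i   from Y*(Ω₁)=-0.172438+0.263482i, Y(Ω₂)=-0.053765+0.305175i
  term(m=+0) = +0.019902+0.000000i   from Y*(Ω₁)=+0.134681-0.000000i, Y(Ω₂)=+0.147774+0.000000i
  term(m=+1) = -0.071137+0.066790i   from Y*(Ω₁)=+0.172438+0.263482i, Y(Ω₂)=+0.053765+0.305175i
  term(m=+2) = +0.000628-0.009946i   from Y*(Ω₁)=+0.037358-0.085535i, Y(Ω₂)=+0.100343-0.036489i
  term(m=+3) = +0.079758+0.096464i   from Y*(Ω₁)=+0.349270-0.059133i, Y(Ω₂)=+0.176537+0.306076i
  term(m=+4) = -0.003308-0.000419i   from Y*(Ω₁)=+0.043707+0.047179i, Y(Ω₂)=-0.039730+0.033299i
  term(m=+5) = +0.099862-0.072486i   from Y*(Ω₁)=+0.084046-0.337480i, Y(Ω₂)=+0.271631+0.228259i
  term(m=+6) = -0.033625+0.175755i   from Y*(Ω₁)=+0.400725-0.139694i, Y(Ω₂)=-0.211146+0.364987i
  term(m=+7) = -0.025820-0.040743i   from Y*(Ω₁)=+0.175823+0.135295i, Y(Ω₂)=-0.204233-0.074568i
Accumulated sum +0.112619-0.000000i; after 4π/(2l+1) scaling, +0.094347-0.000000i ⇒ P_7 = 0.094347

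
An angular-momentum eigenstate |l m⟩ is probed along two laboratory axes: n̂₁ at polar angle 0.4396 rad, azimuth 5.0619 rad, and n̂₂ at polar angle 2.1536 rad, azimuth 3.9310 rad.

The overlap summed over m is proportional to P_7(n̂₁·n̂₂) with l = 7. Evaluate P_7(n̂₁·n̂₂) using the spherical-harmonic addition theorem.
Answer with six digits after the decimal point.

Summing Y*_{l m}(θ₁,φ₁)·Y_{l m}(θ₂,φ₂) over m ∈ [−7, 7]; prefactor 4π/(2·7+1) = 0.837758:
  [-7]  conj(Y_{7,-7})(Ω₁) = -0.000810-0.000971i ; Y_{7,-7}(Ω₂) = -0.102770-0.097158i ; Δ = -0.000011+0.000178i
  [-6]  conj(Y_{7,-6})(Ω₁) = +0.005053-0.008698i ; Y_{7,-6}(Ω₂) = -0.008390-0.348717i ; Δ = -0.003075-0.001689i
  [-5]  conj(Y_{7,-5})(Ω₁) = +0.048638+0.008688i ; Y_{7,-5}(Ω₂) = +0.302992-0.315389i ; Δ = +0.017477-0.012708i
  [-4]  conj(Y_{7,-4})(Ω₁) = +0.028629+0.164070i ; Y_{7,-4}(Ω₂) = +0.184026-0.002951i ; Δ = +0.005753+0.030109i
  [-3]  conj(Y_{7,-3})(Ω₁) = -0.331439+0.190766i ; Y_{7,-3}(Ω₂) = -0.178372-0.174132i ; Δ = +0.092338+0.023687i
  [-2]  conj(Y_{7,-2})(Ω₁) = -0.408565-0.343447i ; Y_{7,-2}(Ω₂) = -0.002502-0.312073i ; Δ = -0.106158+0.128362i
  [-1]  conj(Y_{7,-1})(Ω₁) = +0.085538-0.234688i ; Y_{7,-1}(Ω₂) = -0.090066+0.090791i ; Δ = +0.013604+0.028903i
  [+0]  conj(Y_{7,0})(Ω₁) = -0.382173-0.000000i ; Y_{7,0}(Ω₂) = -0.328990+0.000000i ; Δ = +0.125731+0.000000i
  [+1]  conj(Y_{7,1})(Ω₁) = -0.085538-0.234688i ; Y_{7,1}(Ω₂) = +0.090066+0.090791i ; Δ = +0.013604-0.028903i
  [+2]  conj(Y_{7,2})(Ω₁) = -0.408565+0.343447i ; Y_{7,2}(Ω₂) = -0.002502+0.312073i ; Δ = -0.106158-0.128362i
  [+3]  conj(Y_{7,3})(Ω₁) = +0.331439+0.190766i ; Y_{7,3}(Ω₂) = +0.178372-0.174132i ; Δ = +0.092338-0.023687i
  [+4]  conj(Y_{7,4})(Ω₁) = +0.028629-0.164070i ; Y_{7,4}(Ω₂) = +0.184026+0.002951i ; Δ = +0.005753-0.030109i
  [+5]  conj(Y_{7,5})(Ω₁) = -0.048638+0.008688i ; Y_{7,5}(Ω₂) = -0.302992-0.315389i ; Δ = +0.017477+0.012708i
  [+6]  conj(Y_{7,6})(Ω₁) = +0.005053+0.008698i ; Y_{7,6}(Ω₂) = -0.008390+0.348717i ; Δ = -0.003075+0.001689i
  [+7]  conj(Y_{7,7})(Ω₁) = +0.000810-0.000971i ; Y_{7,7}(Ω₂) = +0.102770-0.097158i ; Δ = -0.000011-0.000178i
Accumulated sum +0.165584+0.000000i; after 4π/(2l+1) scaling, +0.138719+0.000000i ⇒ P_7 = 0.138719

0.138719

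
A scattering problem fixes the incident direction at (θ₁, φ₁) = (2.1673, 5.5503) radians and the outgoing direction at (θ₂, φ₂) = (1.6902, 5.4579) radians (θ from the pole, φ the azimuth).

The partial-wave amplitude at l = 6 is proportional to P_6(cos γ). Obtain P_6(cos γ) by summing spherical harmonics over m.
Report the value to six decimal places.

-0.313738

Term-by-term m-sum for l=6 (normalisation 4π/13 = 0.966644):
  term(m=-6) = +0.060946+0.037737i   from Y*(Ω₁)=-0.047998+0.147263i, Y(Ω₂)=+0.109707-0.449620i
  term(m=-5) = +0.062729+0.031236i   from Y*(Ω₁)=+0.315652-0.181920i, Y(Ω₂)=+0.106367+0.160258i
  term(m=-4) = -0.112694-0.043658i   from Y*(Ω₁)=-0.403949-0.086120i, Y(Ω₂)=+0.288892+0.046487i
  term(m=-3) = -0.020284-0.005771i   from Y*(Ω₁)=+0.057354+0.079018i, Y(Ω₂)=-0.169868+0.133404i
  term(m=-2) = -0.073675-0.013772i   from Y*(Ω₁)=-0.032576+0.309030i, Y(Ω₂)=-0.019221+0.240434i
  term(m=-1) = -0.050247-0.004656i   from Y*(Ω₁)=+0.168030-0.151248i, Y(Ω₂)=-0.151412-0.164000i
  term(m=+0) = -0.058116+0.000000i   from Y*(Ω₁)=+0.255879-0.000000i, Y(Ω₂)=-0.227124+0.000000i
  term(m=+1) = -0.050247+0.004656i   from Y*(Ω₁)=-0.168030-0.151248i, Y(Ω₂)=+0.151412-0.164000i
  term(m=+2) = -0.073675+0.013772i   from Y*(Ω₁)=-0.032576-0.309030i, Y(Ω₂)=-0.019221-0.240434i
  term(m=+3) = -0.020284+0.005771i   from Y*(Ω₁)=-0.057354+0.079018i, Y(Ω₂)=+0.169868+0.133404i
  term(m=+4) = -0.112694+0.043658i   from Y*(Ω₁)=-0.403949+0.086120i, Y(Ω₂)=+0.288892-0.046487i
  term(m=+5) = +0.062729-0.031236i   from Y*(Ω₁)=-0.315652-0.181920i, Y(Ω₂)=-0.106367+0.160258i
  term(m=+6) = +0.060946-0.037737i   from Y*(Ω₁)=-0.047998-0.147263i, Y(Ω₂)=+0.109707+0.449620i
Accumulated sum -0.324564+0.000000i; after 4π/(2l+1) scaling, -0.313738+0.000000i ⇒ P_6 = -0.313738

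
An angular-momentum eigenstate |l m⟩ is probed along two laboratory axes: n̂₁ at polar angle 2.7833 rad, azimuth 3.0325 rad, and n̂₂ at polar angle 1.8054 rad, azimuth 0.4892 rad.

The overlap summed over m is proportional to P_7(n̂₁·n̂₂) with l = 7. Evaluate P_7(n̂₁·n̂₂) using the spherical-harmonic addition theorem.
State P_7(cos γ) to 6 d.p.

Term-by-term m-sum for l=7 (normalisation 4π/15 = 0.837758):
  m=-7: Y*=-0.00024 + 0.00023j  Y=-0.39533 + 0.11488j  product 0.00007 - 0.00012j
  m=-6: Y*=-0.00258 + 0.00198j  Y=0.36035 + 0.07545j  product -0.00108 + 0.00052j
  m=-5: Y*=-0.01730 + 0.01050j  Y=0.07294 + 0.06089j  product -0.00190 - 0.00029j
  m=-4: Y*=-0.07913 + 0.03690j  Y=-0.13204 - 0.32492j  product 0.02244 + 0.02084j
  m=-3: Y*=-0.24896 + 0.08452j  Y=-0.00156 + 0.01507j  product -0.00089 - 0.00388j
  m=-2: Y*=-0.50169 + 0.11123j  Y=-0.18199 + 0.27040j  product 0.06122 - 0.15590j
  m=-1: Y*=-0.49107 + 0.05379j  Y=0.05030 - 0.02678j  product -0.02326 + 0.01585j
  m=+0: Y*=0.15202 + 0.00000j  Y=0.31642 + 0.00000j  product 0.04810 + 0.00000j
  m=+1: Y*=0.49107 + 0.05379j  Y=-0.05030 - 0.02678j  product -0.02326 - 0.01585j
  m=+2: Y*=-0.50169 - 0.11123j  Y=-0.18199 - 0.27040j  product 0.06122 + 0.15590j
  m=+3: Y*=0.24896 + 0.08452j  Y=0.00156 + 0.01507j  product -0.00089 + 0.00388j
  m=+4: Y*=-0.07913 - 0.03690j  Y=-0.13204 + 0.32492j  product 0.02244 - 0.02084j
  m=+5: Y*=0.01730 + 0.01050j  Y=-0.07294 + 0.06089j  product -0.00190 + 0.00029j
  m=+6: Y*=-0.00258 - 0.00198j  Y=0.36035 - 0.07545j  product -0.00108 - 0.00052j
  m=+7: Y*=0.00024 + 0.00023j  Y=0.39533 + 0.11488j  product 0.00007 + 0.00012j
Total Σ_m = 0.16131 + 0.00000j. Multiply by 0.837758: 0.13514 + 0.00000j. P_7(cos γ) = 0.135138

0.135138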